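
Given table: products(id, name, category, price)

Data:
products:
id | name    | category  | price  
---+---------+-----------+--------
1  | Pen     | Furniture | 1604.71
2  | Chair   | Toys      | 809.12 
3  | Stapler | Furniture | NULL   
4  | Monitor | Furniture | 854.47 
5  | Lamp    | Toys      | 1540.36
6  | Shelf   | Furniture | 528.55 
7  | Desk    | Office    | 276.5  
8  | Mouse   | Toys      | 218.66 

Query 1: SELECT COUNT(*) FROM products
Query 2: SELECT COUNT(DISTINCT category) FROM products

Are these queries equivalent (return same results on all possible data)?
No, not equivalent

Query 1 returns: [(8,)]
Query 2 returns: [(3,)]

Reason: COUNT(*) counts rows, COUNT(DISTINCT category) counts unique categorys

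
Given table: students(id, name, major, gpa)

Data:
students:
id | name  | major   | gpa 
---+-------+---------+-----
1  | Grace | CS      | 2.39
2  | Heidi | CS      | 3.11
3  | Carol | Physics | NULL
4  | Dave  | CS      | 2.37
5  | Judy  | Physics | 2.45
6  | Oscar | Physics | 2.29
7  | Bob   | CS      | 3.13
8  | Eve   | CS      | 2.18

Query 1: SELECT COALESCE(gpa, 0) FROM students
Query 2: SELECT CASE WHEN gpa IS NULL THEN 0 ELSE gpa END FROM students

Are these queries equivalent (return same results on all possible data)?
Yes, equivalent

Both queries return: [(0,), (2.18,), (2.29,), (2.37,), (2.39,), (2.45,), (3.11,), (3.13,)]

Reason: COALESCE vs CASE for NULL handling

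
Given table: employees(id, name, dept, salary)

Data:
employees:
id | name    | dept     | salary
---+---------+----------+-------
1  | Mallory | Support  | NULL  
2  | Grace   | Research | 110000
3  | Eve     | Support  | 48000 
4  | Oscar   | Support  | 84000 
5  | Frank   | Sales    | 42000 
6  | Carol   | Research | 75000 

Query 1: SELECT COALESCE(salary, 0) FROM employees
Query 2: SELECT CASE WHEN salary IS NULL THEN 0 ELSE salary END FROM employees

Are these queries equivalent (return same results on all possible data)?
Yes, equivalent

Both queries return: [(0,), (42000,), (48000,), (75000,), (84000,), (110000,)]

Reason: COALESCE vs CASE for NULL handling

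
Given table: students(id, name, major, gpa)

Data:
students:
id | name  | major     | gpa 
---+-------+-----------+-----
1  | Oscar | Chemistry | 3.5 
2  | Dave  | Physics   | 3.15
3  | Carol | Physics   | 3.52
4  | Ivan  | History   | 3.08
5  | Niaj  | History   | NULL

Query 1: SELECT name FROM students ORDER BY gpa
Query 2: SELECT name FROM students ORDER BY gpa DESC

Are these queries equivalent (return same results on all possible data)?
No, not equivalent

Query 1 returns: [('Niaj',), ('Ivan',), ('Dave',), ('Oscar',), ('Carol',)]
Query 2 returns: [('Carol',), ('Oscar',), ('Dave',), ('Ivan',), ('Niaj',)]

Reason: ASC vs DESC gives opposite ordering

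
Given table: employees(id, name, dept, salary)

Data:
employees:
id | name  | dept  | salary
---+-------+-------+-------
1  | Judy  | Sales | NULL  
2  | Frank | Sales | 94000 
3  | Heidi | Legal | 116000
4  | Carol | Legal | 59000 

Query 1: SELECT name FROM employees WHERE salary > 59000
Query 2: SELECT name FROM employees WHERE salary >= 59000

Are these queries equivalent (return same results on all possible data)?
No, not equivalent

Query 1 returns: [('Frank',), ('Heidi',)]
Query 2 returns: [('Frank',), ('Heidi',), ('Carol',)]

Reason: > vs >= gives different results when salary = 59000 exists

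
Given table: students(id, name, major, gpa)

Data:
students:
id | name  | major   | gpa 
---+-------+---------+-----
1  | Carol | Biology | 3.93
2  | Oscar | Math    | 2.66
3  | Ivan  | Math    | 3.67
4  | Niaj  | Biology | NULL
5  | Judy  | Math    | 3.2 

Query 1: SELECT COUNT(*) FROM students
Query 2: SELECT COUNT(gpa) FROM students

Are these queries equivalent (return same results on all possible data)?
No, not equivalent

Query 1 returns: [(5,)]
Query 2 returns: [(4,)]

Reason: COUNT(*) includes NULLs, COUNT(column) excludes them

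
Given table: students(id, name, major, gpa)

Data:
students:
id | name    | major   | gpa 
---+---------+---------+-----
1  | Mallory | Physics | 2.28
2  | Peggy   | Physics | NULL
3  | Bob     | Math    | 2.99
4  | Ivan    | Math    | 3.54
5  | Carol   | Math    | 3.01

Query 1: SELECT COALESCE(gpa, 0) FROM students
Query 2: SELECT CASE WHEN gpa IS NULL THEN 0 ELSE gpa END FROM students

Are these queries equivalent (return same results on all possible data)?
Yes, equivalent

Both queries return: [(0,), (2.28,), (2.99,), (3.01,), (3.54,)]

Reason: COALESCE vs CASE for NULL handling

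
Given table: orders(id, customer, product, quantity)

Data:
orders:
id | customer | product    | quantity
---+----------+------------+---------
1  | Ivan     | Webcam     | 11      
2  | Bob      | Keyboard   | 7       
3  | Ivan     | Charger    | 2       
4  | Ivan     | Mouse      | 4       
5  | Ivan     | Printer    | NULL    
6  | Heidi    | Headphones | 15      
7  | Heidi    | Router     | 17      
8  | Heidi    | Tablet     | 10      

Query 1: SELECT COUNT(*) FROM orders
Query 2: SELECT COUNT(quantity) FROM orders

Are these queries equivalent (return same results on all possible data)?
No, not equivalent

Query 1 returns: [(8,)]
Query 2 returns: [(7,)]

Reason: COUNT(*) includes NULLs, COUNT(column) excludes them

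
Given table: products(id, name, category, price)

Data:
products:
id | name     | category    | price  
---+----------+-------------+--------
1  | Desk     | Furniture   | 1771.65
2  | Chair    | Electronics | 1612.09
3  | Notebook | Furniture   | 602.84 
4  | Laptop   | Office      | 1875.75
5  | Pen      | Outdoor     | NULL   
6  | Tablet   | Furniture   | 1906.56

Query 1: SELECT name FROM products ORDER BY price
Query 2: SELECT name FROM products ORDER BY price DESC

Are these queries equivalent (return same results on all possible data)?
No, not equivalent

Query 1 returns: [('Pen',), ('Notebook',), ('Chair',), ('Desk',), ('Laptop',), ('Tablet',)]
Query 2 returns: [('Tablet',), ('Laptop',), ('Desk',), ('Chair',), ('Notebook',), ('Pen',)]

Reason: ASC vs DESC gives opposite ordering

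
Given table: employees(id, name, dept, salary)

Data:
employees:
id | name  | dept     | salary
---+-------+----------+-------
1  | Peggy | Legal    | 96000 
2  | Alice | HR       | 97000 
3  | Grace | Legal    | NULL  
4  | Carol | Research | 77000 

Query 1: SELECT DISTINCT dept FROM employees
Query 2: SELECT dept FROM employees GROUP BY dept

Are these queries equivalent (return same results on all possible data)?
Yes, equivalent

Both queries return: [('HR',), ('Legal',), ('Research',)]

Reason: Both get unique depts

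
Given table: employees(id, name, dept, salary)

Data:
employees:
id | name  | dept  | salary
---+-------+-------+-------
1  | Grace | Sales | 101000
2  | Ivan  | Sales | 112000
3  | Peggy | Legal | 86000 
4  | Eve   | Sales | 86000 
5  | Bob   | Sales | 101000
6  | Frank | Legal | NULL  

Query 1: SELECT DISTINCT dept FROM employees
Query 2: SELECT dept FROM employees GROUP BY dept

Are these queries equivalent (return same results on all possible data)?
Yes, equivalent

Both queries return: [('Legal',), ('Sales',)]

Reason: Both get unique depts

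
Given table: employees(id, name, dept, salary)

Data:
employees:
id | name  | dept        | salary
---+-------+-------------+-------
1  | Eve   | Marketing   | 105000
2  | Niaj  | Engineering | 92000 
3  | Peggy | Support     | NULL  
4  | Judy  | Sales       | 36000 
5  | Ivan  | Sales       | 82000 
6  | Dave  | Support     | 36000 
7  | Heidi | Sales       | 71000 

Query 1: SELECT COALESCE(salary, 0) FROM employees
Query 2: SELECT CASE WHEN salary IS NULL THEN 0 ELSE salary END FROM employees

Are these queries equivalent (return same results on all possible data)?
Yes, equivalent

Both queries return: [(0,), (36000,), (36000,), (71000,), (82000,), (92000,), (105000,)]

Reason: COALESCE vs CASE for NULL handling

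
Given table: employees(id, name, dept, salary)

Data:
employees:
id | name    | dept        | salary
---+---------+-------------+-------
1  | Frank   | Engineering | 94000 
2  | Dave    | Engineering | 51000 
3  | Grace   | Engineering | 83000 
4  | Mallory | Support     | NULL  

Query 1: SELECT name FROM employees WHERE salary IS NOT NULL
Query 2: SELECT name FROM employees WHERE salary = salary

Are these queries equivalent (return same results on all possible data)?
Yes, equivalent

Both queries return: [('Dave',), ('Frank',), ('Grace',)]

Reason: IS NOT NULL vs self-equality (both exclude NULLs)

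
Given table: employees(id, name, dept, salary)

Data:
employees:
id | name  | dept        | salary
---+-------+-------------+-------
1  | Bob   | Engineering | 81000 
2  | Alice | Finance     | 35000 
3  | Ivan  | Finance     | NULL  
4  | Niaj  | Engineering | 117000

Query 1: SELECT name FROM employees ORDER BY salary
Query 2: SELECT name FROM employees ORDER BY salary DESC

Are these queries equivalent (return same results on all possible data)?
No, not equivalent

Query 1 returns: [('Ivan',), ('Alice',), ('Bob',), ('Niaj',)]
Query 2 returns: [('Niaj',), ('Bob',), ('Alice',), ('Ivan',)]

Reason: ASC vs DESC gives opposite ordering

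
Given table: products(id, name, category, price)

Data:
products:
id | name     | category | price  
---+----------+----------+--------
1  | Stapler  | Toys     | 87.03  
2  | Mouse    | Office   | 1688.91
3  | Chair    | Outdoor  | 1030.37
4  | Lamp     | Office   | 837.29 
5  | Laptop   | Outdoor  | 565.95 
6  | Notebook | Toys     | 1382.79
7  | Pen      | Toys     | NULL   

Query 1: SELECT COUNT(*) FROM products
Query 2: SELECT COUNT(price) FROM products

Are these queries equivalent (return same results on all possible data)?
No, not equivalent

Query 1 returns: [(7,)]
Query 2 returns: [(6,)]

Reason: COUNT(*) includes NULLs, COUNT(column) excludes them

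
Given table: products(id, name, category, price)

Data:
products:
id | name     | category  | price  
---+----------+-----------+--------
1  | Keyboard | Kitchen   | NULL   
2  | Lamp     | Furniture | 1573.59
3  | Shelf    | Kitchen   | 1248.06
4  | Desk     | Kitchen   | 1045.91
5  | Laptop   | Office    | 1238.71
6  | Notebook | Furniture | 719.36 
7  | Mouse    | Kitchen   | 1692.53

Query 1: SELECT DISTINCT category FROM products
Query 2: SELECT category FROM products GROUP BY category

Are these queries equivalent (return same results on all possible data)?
Yes, equivalent

Both queries return: [('Furniture',), ('Kitchen',), ('Office',)]

Reason: Both get unique categorys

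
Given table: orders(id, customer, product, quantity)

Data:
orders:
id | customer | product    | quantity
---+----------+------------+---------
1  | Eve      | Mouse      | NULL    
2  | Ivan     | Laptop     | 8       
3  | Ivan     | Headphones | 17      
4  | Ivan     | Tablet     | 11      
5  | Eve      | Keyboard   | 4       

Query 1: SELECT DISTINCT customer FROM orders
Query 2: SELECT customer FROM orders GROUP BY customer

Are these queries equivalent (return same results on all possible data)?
Yes, equivalent

Both queries return: [('Eve',), ('Ivan',)]

Reason: Both get unique customers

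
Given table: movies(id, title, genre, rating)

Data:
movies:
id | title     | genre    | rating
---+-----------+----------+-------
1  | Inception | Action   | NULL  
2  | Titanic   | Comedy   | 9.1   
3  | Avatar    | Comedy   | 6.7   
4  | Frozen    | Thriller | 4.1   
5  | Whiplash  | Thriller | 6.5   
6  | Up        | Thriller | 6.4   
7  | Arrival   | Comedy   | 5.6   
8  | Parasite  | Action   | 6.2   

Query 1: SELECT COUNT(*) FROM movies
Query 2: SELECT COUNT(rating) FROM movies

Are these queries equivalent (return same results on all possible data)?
No, not equivalent

Query 1 returns: [(8,)]
Query 2 returns: [(7,)]

Reason: COUNT(*) includes NULLs, COUNT(column) excludes them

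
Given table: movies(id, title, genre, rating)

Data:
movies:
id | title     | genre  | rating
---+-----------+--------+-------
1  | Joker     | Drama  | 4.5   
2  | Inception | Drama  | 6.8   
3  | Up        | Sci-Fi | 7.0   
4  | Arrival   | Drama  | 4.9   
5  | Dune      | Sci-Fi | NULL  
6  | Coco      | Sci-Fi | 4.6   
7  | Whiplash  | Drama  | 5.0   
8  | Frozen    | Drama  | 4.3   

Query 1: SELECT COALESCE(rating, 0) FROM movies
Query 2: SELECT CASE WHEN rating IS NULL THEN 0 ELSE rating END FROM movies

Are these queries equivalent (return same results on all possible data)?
Yes, equivalent

Both queries return: [(0,), (4.3,), (4.5,), (4.6,), (4.9,), (5.0,), (6.8,), (7.0,)]

Reason: COALESCE vs CASE for NULL handling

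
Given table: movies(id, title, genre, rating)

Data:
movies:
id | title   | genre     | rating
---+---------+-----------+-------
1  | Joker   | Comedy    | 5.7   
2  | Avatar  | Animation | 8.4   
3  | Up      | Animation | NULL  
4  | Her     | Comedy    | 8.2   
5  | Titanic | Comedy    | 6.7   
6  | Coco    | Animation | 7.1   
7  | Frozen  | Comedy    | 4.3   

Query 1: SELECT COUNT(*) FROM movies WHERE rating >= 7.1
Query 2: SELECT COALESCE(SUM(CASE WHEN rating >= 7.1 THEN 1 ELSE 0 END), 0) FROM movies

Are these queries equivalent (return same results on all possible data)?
Yes, equivalent

Both queries return: [(3,)]

Reason: COUNT with WHERE vs conditional SUM (COALESCE handles empty-table NULL)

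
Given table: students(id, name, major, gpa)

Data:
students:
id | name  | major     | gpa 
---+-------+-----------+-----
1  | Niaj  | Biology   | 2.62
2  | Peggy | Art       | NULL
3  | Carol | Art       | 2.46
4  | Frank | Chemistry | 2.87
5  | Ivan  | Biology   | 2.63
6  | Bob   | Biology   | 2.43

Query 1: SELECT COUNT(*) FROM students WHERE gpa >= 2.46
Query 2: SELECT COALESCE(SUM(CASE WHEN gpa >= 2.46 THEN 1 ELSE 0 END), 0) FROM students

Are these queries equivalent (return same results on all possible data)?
Yes, equivalent

Both queries return: [(4,)]

Reason: COUNT with WHERE vs conditional SUM (COALESCE handles empty-table NULL)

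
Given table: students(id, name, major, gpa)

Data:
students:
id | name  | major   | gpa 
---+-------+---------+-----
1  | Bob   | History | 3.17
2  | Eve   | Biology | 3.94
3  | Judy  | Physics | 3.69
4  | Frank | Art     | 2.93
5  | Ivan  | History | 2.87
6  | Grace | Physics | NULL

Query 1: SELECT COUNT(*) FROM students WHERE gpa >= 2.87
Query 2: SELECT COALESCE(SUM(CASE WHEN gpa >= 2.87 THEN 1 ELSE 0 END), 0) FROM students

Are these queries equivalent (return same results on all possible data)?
Yes, equivalent

Both queries return: [(5,)]

Reason: COUNT with WHERE vs conditional SUM (COALESCE handles empty-table NULL)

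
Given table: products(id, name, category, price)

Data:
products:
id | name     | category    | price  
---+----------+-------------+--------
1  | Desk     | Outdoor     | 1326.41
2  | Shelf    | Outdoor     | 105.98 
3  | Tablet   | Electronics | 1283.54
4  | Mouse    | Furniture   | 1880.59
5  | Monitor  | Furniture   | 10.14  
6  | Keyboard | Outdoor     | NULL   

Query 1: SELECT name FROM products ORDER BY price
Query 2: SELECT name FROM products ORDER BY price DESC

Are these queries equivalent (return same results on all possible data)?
No, not equivalent

Query 1 returns: [('Keyboard',), ('Monitor',), ('Shelf',), ('Tablet',), ('Desk',), ('Mouse',)]
Query 2 returns: [('Mouse',), ('Desk',), ('Tablet',), ('Shelf',), ('Monitor',), ('Keyboard',)]

Reason: ASC vs DESC gives opposite ordering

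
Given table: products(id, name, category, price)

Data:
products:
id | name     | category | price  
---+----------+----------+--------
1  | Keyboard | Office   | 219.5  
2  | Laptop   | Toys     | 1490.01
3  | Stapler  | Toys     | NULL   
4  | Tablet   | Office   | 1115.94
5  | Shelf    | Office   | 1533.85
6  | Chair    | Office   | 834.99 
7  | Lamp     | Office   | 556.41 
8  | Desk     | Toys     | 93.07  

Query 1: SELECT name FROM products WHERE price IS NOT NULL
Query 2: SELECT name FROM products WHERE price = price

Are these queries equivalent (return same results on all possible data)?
Yes, equivalent

Both queries return: [('Chair',), ('Desk',), ('Keyboard',), ('Lamp',), ('Laptop',), ('Shelf',), ('Tablet',)]

Reason: IS NOT NULL vs self-equality (both exclude NULLs)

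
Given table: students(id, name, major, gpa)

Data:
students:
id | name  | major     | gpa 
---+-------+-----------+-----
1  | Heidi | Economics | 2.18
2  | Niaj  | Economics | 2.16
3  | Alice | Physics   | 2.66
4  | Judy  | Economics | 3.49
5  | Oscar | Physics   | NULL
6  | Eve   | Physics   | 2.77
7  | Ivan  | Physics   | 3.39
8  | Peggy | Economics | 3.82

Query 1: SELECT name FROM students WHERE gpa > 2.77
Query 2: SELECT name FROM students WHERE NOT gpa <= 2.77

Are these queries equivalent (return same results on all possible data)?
Yes, equivalent

Both queries return: [('Ivan',), ('Judy',), ('Peggy',)]

Reason: Both filter gpa > 2.77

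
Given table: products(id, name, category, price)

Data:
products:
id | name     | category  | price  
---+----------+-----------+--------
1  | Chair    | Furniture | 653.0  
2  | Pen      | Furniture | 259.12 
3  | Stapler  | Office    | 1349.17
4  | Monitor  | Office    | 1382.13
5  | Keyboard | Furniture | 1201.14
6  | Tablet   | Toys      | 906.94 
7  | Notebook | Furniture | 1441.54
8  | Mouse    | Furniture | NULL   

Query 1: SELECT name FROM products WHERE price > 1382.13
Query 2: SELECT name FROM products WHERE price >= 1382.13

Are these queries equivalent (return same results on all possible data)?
No, not equivalent

Query 1 returns: [('Notebook',)]
Query 2 returns: [('Monitor',), ('Notebook',)]

Reason: > vs >= gives different results when price = 1382.13 exists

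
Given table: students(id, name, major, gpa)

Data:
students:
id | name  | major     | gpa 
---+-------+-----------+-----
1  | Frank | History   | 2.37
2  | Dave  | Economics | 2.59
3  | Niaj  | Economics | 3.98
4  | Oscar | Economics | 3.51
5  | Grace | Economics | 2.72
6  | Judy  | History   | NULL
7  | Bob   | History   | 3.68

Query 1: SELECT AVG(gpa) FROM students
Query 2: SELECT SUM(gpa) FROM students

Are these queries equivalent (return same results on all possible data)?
No, not equivalent

Query 1 returns: [(3.141666666666667,)]
Query 2 returns: [(18.85,)]

Reason: AVG vs SUM give different aggregate values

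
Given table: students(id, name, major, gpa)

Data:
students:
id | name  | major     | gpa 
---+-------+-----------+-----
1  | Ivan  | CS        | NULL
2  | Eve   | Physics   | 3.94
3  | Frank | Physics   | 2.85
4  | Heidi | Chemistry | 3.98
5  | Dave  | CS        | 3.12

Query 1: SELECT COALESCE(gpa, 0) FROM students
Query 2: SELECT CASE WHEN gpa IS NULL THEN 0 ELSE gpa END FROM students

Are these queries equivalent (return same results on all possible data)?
Yes, equivalent

Both queries return: [(0,), (2.85,), (3.12,), (3.94,), (3.98,)]

Reason: COALESCE vs CASE for NULL handling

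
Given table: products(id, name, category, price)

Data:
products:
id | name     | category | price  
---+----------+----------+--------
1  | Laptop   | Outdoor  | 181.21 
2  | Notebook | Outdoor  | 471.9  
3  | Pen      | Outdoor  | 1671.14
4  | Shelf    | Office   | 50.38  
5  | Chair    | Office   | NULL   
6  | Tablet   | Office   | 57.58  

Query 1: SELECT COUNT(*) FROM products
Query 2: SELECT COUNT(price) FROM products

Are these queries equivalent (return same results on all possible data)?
No, not equivalent

Query 1 returns: [(6,)]
Query 2 returns: [(5,)]

Reason: COUNT(*) includes NULLs, COUNT(column) excludes them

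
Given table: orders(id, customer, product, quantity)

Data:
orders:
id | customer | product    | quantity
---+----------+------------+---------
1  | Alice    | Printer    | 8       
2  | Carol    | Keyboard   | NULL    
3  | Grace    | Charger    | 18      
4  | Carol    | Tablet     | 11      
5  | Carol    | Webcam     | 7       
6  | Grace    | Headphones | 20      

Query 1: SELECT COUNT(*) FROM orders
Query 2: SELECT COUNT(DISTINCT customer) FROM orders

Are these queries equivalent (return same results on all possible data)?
No, not equivalent

Query 1 returns: [(6,)]
Query 2 returns: [(3,)]

Reason: COUNT(*) counts rows, COUNT(DISTINCT customer) counts unique customers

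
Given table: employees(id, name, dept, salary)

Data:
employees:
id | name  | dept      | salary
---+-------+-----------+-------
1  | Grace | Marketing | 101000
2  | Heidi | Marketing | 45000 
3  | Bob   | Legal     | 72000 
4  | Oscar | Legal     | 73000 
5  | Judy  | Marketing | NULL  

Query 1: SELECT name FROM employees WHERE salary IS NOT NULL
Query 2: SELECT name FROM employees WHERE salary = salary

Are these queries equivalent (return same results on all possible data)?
Yes, equivalent

Both queries return: [('Bob',), ('Grace',), ('Heidi',), ('Oscar',)]

Reason: IS NOT NULL vs self-equality (both exclude NULLs)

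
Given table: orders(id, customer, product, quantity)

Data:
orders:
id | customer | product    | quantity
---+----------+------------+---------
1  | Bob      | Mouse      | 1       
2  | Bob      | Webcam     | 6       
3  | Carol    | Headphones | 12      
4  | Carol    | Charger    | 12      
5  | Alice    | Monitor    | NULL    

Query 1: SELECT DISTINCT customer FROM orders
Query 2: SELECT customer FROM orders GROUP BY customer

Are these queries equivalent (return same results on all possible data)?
Yes, equivalent

Both queries return: [('Alice',), ('Bob',), ('Carol',)]

Reason: Both get unique customers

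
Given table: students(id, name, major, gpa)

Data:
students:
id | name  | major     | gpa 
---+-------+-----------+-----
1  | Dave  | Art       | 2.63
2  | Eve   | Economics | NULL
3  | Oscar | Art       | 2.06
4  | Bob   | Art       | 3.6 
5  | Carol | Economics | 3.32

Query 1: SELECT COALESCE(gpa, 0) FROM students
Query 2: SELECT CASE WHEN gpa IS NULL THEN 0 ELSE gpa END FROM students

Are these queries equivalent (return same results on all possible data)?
Yes, equivalent

Both queries return: [(0,), (2.06,), (2.63,), (3.32,), (3.6,)]

Reason: COALESCE vs CASE for NULL handling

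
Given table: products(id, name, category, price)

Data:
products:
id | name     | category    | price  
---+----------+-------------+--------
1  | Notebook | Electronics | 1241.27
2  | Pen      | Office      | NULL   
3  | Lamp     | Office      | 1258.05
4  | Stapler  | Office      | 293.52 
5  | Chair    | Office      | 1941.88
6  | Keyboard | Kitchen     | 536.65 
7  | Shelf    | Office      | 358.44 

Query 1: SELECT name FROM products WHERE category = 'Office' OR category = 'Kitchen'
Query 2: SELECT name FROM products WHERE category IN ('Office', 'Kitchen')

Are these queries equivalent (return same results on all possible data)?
Yes, equivalent

Both queries return: [('Chair',), ('Keyboard',), ('Lamp',), ('Pen',), ('Shelf',), ('Stapler',)]

Reason: OR vs IN are equivalent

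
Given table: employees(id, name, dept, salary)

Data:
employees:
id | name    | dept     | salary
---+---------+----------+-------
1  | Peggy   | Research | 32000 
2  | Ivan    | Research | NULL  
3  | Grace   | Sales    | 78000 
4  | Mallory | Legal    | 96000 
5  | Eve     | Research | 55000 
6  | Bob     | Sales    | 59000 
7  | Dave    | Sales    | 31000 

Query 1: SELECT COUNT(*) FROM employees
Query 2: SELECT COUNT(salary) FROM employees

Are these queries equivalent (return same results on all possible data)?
No, not equivalent

Query 1 returns: [(7,)]
Query 2 returns: [(6,)]

Reason: COUNT(*) includes NULLs, COUNT(column) excludes them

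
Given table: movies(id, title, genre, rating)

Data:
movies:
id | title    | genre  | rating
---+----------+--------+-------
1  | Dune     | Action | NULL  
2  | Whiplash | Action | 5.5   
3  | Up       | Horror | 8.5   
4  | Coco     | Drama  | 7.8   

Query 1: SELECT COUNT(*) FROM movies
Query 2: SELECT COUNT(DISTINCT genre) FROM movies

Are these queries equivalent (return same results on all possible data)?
No, not equivalent

Query 1 returns: [(4,)]
Query 2 returns: [(3,)]

Reason: COUNT(*) counts rows, COUNT(DISTINCT genre) counts unique genres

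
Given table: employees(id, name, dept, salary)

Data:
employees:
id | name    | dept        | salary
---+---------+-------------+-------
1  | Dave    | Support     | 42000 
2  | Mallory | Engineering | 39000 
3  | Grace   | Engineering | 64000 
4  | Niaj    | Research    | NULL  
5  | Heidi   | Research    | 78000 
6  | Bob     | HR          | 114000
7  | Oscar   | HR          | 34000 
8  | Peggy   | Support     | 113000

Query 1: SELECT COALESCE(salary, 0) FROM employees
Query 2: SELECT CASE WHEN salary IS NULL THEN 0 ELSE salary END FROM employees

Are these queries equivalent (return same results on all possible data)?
Yes, equivalent

Both queries return: [(0,), (34000,), (39000,), (42000,), (64000,), (78000,), (113000,), (114000,)]

Reason: COALESCE vs CASE for NULL handling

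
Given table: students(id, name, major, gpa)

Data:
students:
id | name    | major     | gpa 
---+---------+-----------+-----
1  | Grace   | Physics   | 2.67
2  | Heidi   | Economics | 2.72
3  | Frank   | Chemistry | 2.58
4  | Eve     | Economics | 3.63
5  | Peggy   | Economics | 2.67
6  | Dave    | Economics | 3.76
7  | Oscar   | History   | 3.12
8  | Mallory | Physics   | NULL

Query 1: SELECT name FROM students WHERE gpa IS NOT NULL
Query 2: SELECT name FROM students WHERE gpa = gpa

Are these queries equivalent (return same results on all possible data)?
Yes, equivalent

Both queries return: [('Dave',), ('Eve',), ('Frank',), ('Grace',), ('Heidi',), ('Oscar',), ('Peggy',)]

Reason: IS NOT NULL vs self-equality (both exclude NULLs)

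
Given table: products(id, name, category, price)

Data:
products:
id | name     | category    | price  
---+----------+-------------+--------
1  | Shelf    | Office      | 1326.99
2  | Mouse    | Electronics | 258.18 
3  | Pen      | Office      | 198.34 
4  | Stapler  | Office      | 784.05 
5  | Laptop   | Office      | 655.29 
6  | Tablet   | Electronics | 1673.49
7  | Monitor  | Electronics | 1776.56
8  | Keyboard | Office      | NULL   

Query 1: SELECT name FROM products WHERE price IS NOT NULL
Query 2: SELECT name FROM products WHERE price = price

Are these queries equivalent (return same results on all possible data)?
Yes, equivalent

Both queries return: [('Laptop',), ('Monitor',), ('Mouse',), ('Pen',), ('Shelf',), ('Stapler',), ('Tablet',)]

Reason: IS NOT NULL vs self-equality (both exclude NULLs)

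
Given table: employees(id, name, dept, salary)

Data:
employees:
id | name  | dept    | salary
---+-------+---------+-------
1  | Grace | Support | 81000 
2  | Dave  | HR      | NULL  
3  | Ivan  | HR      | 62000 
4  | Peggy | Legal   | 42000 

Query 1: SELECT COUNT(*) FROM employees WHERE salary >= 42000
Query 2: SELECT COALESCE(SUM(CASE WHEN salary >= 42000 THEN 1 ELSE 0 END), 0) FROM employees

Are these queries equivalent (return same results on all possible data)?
Yes, equivalent

Both queries return: [(3,)]

Reason: COUNT with WHERE vs conditional SUM (COALESCE handles empty-table NULL)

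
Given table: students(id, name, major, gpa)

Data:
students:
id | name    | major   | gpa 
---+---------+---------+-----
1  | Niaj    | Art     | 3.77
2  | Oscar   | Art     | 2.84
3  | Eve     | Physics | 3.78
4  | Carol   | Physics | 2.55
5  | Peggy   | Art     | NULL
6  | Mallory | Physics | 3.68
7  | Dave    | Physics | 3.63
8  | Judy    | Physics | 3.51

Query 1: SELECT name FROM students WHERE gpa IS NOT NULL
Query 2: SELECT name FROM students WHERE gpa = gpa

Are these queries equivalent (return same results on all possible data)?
Yes, equivalent

Both queries return: [('Carol',), ('Dave',), ('Eve',), ('Judy',), ('Mallory',), ('Niaj',), ('Oscar',)]

Reason: IS NOT NULL vs self-equality (both exclude NULLs)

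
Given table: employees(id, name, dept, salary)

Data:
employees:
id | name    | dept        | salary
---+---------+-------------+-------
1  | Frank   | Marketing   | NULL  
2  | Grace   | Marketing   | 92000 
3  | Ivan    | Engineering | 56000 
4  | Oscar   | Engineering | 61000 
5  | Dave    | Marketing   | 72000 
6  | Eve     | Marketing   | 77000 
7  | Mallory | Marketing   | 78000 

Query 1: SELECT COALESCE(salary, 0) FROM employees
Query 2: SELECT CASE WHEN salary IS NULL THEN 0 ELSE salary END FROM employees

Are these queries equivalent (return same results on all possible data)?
Yes, equivalent

Both queries return: [(0,), (56000,), (61000,), (72000,), (77000,), (78000,), (92000,)]

Reason: COALESCE vs CASE for NULL handling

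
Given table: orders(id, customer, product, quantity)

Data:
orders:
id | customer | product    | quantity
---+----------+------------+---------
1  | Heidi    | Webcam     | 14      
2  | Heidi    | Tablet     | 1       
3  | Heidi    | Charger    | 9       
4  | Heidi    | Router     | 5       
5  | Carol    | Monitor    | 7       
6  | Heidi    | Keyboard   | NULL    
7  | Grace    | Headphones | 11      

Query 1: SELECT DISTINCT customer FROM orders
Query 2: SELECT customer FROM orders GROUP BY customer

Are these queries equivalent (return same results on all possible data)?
Yes, equivalent

Both queries return: [('Carol',), ('Grace',), ('Heidi',)]

Reason: Both get unique customers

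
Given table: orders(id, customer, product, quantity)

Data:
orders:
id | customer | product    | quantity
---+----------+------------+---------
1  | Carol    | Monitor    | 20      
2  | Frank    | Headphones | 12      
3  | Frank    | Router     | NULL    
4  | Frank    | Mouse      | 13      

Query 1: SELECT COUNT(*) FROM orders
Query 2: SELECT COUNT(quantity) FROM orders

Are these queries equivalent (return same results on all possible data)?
No, not equivalent

Query 1 returns: [(4,)]
Query 2 returns: [(3,)]

Reason: COUNT(*) includes NULLs, COUNT(column) excludes them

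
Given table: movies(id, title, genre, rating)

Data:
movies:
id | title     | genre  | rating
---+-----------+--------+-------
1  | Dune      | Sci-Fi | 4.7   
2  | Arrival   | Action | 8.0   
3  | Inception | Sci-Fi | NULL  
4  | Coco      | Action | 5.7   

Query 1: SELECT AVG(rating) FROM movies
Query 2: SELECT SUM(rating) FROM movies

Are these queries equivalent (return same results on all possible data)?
No, not equivalent

Query 1 returns: [(6.133333333333333,)]
Query 2 returns: [(18.4,)]

Reason: AVG vs SUM give different aggregate values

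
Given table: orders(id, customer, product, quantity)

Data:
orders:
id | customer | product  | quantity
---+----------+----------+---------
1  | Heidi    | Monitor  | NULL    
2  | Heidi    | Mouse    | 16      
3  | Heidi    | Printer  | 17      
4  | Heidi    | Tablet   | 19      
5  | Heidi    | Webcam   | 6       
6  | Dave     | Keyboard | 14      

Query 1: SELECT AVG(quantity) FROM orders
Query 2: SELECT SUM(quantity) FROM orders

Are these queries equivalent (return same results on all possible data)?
No, not equivalent

Query 1 returns: [(14.4,)]
Query 2 returns: [(72,)]

Reason: AVG vs SUM give different aggregate values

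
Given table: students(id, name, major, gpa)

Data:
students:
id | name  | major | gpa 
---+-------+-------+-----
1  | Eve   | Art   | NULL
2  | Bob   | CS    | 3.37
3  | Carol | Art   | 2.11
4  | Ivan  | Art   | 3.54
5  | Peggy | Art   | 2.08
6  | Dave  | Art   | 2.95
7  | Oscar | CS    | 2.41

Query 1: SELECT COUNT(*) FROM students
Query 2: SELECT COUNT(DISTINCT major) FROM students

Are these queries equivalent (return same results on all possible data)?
No, not equivalent

Query 1 returns: [(7,)]
Query 2 returns: [(2,)]

Reason: COUNT(*) counts rows, COUNT(DISTINCT major) counts unique majors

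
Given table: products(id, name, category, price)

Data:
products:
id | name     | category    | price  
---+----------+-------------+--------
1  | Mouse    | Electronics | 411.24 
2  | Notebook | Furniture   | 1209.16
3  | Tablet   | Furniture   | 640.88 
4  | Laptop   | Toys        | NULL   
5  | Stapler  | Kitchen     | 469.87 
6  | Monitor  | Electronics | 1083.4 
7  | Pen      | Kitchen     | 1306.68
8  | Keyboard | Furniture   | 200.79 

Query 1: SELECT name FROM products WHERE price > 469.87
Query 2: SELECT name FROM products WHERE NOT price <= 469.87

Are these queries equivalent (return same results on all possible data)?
Yes, equivalent

Both queries return: [('Monitor',), ('Notebook',), ('Pen',), ('Tablet',)]

Reason: Both filter price > 469.87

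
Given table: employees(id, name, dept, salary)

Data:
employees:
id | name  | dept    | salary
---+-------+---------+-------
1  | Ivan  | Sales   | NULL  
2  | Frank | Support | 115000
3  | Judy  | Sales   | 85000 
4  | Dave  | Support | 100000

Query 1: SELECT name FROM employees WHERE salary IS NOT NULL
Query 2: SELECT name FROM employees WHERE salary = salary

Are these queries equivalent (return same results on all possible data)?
Yes, equivalent

Both queries return: [('Dave',), ('Frank',), ('Judy',)]

Reason: IS NOT NULL vs self-equality (both exclude NULLs)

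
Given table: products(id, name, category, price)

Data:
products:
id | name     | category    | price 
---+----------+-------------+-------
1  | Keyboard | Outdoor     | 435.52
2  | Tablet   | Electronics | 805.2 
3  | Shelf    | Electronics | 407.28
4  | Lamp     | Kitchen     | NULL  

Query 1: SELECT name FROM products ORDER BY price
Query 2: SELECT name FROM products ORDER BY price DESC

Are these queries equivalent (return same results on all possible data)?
No, not equivalent

Query 1 returns: [('Lamp',), ('Shelf',), ('Keyboard',), ('Tablet',)]
Query 2 returns: [('Tablet',), ('Keyboard',), ('Shelf',), ('Lamp',)]

Reason: ASC vs DESC gives opposite ordering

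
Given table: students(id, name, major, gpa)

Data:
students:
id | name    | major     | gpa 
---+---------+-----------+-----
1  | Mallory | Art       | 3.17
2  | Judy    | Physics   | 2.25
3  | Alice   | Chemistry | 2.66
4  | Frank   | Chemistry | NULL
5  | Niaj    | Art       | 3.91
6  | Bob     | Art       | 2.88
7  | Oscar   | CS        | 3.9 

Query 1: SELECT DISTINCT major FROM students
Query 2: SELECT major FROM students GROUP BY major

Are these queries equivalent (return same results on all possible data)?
Yes, equivalent

Both queries return: [('Art',), ('CS',), ('Chemistry',), ('Physics',)]

Reason: Both get unique majors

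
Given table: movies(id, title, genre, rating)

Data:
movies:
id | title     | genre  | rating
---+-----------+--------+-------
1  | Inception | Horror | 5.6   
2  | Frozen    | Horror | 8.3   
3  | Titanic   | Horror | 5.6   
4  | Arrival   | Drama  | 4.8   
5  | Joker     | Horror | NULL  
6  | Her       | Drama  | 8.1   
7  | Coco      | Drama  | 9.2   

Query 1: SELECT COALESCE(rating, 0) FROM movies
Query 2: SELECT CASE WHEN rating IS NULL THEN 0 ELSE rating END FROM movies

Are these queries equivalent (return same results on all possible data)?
Yes, equivalent

Both queries return: [(0,), (4.8,), (5.6,), (5.6,), (8.1,), (8.3,), (9.2,)]

Reason: COALESCE vs CASE for NULL handling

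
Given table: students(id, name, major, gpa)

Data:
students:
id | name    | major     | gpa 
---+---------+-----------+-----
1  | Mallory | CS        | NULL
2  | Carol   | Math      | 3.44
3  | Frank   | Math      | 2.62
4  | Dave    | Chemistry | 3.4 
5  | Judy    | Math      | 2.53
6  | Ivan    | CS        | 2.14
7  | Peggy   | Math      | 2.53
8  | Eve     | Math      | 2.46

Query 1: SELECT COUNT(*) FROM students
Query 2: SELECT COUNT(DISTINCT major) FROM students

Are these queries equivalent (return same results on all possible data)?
No, not equivalent

Query 1 returns: [(8,)]
Query 2 returns: [(3,)]

Reason: COUNT(*) counts rows, COUNT(DISTINCT major) counts unique majors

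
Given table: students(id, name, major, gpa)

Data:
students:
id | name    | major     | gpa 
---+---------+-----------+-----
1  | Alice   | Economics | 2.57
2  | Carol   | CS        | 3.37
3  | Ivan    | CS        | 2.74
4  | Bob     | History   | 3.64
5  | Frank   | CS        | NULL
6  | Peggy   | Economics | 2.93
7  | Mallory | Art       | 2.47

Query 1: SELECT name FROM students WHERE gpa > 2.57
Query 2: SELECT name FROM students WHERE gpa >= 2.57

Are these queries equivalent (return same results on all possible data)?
No, not equivalent

Query 1 returns: [('Carol',), ('Ivan',), ('Bob',), ('Peggy',)]
Query 2 returns: [('Alice',), ('Carol',), ('Ivan',), ('Bob',), ('Peggy',)]

Reason: > vs >= gives different results when gpa = 2.57 exists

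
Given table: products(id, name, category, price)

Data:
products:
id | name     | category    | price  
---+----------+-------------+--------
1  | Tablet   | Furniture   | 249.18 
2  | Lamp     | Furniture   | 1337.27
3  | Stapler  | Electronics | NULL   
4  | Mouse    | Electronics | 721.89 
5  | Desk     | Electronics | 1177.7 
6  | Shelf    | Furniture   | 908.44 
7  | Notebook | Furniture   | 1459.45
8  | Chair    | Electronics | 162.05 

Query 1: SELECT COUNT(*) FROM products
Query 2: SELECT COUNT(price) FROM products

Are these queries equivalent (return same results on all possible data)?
No, not equivalent

Query 1 returns: [(8,)]
Query 2 returns: [(7,)]

Reason: COUNT(*) includes NULLs, COUNT(column) excludes them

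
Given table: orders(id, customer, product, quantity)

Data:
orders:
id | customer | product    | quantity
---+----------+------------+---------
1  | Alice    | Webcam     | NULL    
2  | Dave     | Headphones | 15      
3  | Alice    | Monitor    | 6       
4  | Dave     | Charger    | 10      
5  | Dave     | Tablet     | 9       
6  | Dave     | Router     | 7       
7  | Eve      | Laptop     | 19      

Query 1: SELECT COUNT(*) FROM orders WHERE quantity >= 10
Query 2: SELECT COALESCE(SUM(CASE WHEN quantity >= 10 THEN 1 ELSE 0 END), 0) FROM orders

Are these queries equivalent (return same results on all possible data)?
Yes, equivalent

Both queries return: [(3,)]

Reason: COUNT with WHERE vs conditional SUM (COALESCE handles empty-table NULL)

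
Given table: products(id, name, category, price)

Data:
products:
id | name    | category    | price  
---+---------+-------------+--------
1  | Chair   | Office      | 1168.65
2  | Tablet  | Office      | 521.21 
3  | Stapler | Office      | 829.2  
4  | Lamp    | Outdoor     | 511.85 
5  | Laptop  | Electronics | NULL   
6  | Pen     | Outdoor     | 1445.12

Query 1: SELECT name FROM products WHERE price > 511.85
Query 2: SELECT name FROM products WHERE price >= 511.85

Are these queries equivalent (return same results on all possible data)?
No, not equivalent

Query 1 returns: [('Chair',), ('Tablet',), ('Stapler',), ('Pen',)]
Query 2 returns: [('Chair',), ('Tablet',), ('Stapler',), ('Lamp',), ('Pen',)]

Reason: > vs >= gives different results when price = 511.85 exists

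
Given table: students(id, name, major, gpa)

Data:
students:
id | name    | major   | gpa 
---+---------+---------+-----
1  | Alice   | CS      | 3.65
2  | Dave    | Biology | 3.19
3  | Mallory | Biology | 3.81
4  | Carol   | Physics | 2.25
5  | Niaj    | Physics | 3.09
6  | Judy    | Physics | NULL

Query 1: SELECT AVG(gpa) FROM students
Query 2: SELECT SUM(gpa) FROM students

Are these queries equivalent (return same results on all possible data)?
No, not equivalent

Query 1 returns: [(3.198,)]
Query 2 returns: [(15.99,)]

Reason: AVG vs SUM give different aggregate values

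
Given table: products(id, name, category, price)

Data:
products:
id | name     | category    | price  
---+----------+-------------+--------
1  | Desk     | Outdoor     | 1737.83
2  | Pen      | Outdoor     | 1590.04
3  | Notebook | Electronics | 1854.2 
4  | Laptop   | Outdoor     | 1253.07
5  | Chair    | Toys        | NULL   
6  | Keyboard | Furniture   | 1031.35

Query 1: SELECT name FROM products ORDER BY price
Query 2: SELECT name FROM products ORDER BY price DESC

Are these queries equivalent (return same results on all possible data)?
No, not equivalent

Query 1 returns: [('Chair',), ('Keyboard',), ('Laptop',), ('Pen',), ('Desk',), ('Notebook',)]
Query 2 returns: [('Notebook',), ('Desk',), ('Pen',), ('Laptop',), ('Keyboard',), ('Chair',)]

Reason: ASC vs DESC gives opposite ordering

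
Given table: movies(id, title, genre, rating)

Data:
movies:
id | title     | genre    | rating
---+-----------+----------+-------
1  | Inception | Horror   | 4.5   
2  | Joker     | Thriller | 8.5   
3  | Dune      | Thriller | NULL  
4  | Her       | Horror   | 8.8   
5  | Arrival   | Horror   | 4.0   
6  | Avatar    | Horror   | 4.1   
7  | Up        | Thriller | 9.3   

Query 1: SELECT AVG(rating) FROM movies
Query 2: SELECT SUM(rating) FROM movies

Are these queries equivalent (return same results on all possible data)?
No, not equivalent

Query 1 returns: [(6.533333333333334,)]
Query 2 returns: [(39.2,)]

Reason: AVG vs SUM give different aggregate values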